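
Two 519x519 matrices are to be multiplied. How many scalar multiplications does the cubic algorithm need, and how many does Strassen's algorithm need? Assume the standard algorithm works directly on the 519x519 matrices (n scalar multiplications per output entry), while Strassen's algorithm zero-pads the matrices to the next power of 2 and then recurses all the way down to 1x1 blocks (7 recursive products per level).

Matrix multiplication for 519x519 matrices:

Strassen's algorithm requires power-of-2 dimensions. Pad 519x519 to 1024x1024 (next power of 2).

Standard algorithm: 519^3 = 139798359 multiplications
Strassen's algorithm: 7^(log2(1024)) = 7^10 = 282475249 multiplications
Difference: 139798359 - 282475249 = -142676890 (Strassen uses MORE here due to padding overhead — for small or just-over-power-of-2 n, padding can outweigh the per-level savings)

Standard: 139798359 multiplications (519^3). Strassen: 282475249 multiplications (7^10, after padding to 1024x1024). Strassen reduces 8 recursive multiplications to 7 at each level.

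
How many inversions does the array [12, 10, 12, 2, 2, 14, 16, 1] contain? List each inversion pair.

Finding inversions in [12, 10, 12, 2, 2, 14, 16, 1]:

(0, 1): arr[0]=12 > arr[1]=10
(0, 3): arr[0]=12 > arr[3]=2
(0, 4): arr[0]=12 > arr[4]=2
(0, 7): arr[0]=12 > arr[7]=1
(1, 3): arr[1]=10 > arr[3]=2
(1, 4): arr[1]=10 > arr[4]=2
(1, 7): arr[1]=10 > arr[7]=1
(2, 3): arr[2]=12 > arr[3]=2
(2, 4): arr[2]=12 > arr[4]=2
(2, 7): arr[2]=12 > arr[7]=1
(3, 7): arr[3]=2 > arr[7]=1
(4, 7): arr[4]=2 > arr[7]=1
(5, 7): arr[5]=14 > arr[7]=1
(6, 7): arr[6]=16 > arr[7]=1

Total inversions: 14

The array has 14 inversion(s): (0,1), (0,3), (0,4), (0,7), (1,3), (1,4), (1,7), (2,3), (2,4), (2,7), (3,7), (4,7), (5,7), (6,7). Each pair (i,j) satisfies i < j and arr[i] > arr[j].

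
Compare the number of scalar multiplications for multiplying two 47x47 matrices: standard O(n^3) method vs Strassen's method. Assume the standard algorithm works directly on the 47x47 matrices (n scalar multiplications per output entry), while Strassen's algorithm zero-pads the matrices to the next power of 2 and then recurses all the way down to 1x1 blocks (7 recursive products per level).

Matrix multiplication for 47x47 matrices:

Strassen's algorithm requires power-of-2 dimensions. Pad 47x47 to 64x64 (next power of 2).

Standard algorithm: 47^3 = 103823 multiplications
Strassen's algorithm: 7^(log2(64)) = 7^6 = 117649 multiplications
Difference: 103823 - 117649 = -13826 (Strassen uses MORE here due to padding overhead — for small or just-over-power-of-2 n, padding can outweigh the per-level savings)

Standard: 103823 multiplications (47^3). Strassen: 117649 multiplications (7^6, after padding to 64x64). Strassen reduces 8 recursive multiplications to 7 at each level.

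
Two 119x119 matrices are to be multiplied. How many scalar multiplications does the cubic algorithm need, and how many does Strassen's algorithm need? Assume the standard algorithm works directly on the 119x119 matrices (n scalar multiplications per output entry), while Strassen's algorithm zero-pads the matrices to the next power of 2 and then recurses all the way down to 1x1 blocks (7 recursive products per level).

Matrix multiplication for 119x119 matrices:

Strassen's algorithm requires power-of-2 dimensions. Pad 119x119 to 128x128 (next power of 2).

Standard algorithm: 119^3 = 1685159 multiplications
Strassen's algorithm: 7^(log2(128)) = 7^7 = 823543 multiplications
Savings: 1685159 - 823543 = 861616 multiplications

Standard: 1685159 multiplications (119^3). Strassen: 823543 multiplications (7^7, after padding to 128x128). Strassen reduces 8 recursive multiplications to 7 at each level.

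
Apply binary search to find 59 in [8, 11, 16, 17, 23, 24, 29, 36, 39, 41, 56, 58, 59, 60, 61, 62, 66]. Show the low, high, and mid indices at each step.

Binary search for 59 in [8, 11, 16, 17, 23, 24, 29, 36, 39, 41, 56, 58, 59, 60, 61, 62, 66]:

lo=0, hi=16, mid=8, arr[mid]=39 -> 39 < 59, search right half
lo=9, hi=16, mid=12, arr[mid]=59 -> Found target at index 12!

Binary search finds 59 at index 12 after 2 comparisons. The search repeatedly halves the search space by comparing with the middle element.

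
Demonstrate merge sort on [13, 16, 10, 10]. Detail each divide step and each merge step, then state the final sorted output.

Merge sort trace:

Split: [13, 16, 10, 10] -> [13, 16] and [10, 10]
  Split: [13, 16] -> [13] and [16]
  Merge: [13] + [16] -> [13, 16]
  Split: [10, 10] -> [10] and [10]
  Merge: [10] + [10] -> [10, 10]
Merge: [13, 16] + [10, 10] -> [10, 10, 13, 16]

Final sorted array: [10, 10, 13, 16]

The merge sort proceeds by recursively splitting the array and merging sorted halves.
After all merges, the sorted array is [10, 10, 13, 16].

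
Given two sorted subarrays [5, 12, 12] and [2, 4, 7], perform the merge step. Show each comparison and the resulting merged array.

Merging process:

Compare 5 vs 2: take 2 from right. Merged: [2]
Compare 5 vs 4: take 4 from right. Merged: [2, 4]
Compare 5 vs 7: take 5 from left. Merged: [2, 4, 5]
Compare 12 vs 7: take 7 from right. Merged: [2, 4, 5, 7]
Append remaining from left: [12, 12]. Merged: [2, 4, 5, 7, 12, 12]

Final merged array: [2, 4, 5, 7, 12, 12]
Total comparisons: 4

The merged array is [2, 4, 5, 7, 12, 12], requiring 4 comparisons. The merge step runs in O(n) time where n is the total number of elements.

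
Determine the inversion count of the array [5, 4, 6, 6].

Finding inversions in [5, 4, 6, 6]:

(0, 1): arr[0]=5 > arr[1]=4

Total inversions: 1

The array has 1 inversion(s): (0,1). Each pair (i,j) satisfies i < j and arr[i] > arr[j].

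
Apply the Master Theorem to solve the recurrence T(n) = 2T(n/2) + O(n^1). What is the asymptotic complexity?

Master Theorem for T(n) = 2T(n/2) + O(n^1):

a = 2, b = 2, c = 1
log_b(a) = log_2(2) = 1.0000

Case 2: c = 1 = log_2(2) = 1.0000
T(n) = O(n^1 log n) = O(n log n)

For T(n) = 2T(n/2) + O(n^1): log_2(2) = 1.0000. This is Case 2 of the Master Theorem (c = log_b(a), equal work at all levels), giving O(n log n).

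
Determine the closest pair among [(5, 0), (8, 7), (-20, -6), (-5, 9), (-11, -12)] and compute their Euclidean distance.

Computing all pairwise distances among 5 points:

d((5, 0), (8, 7)) = 7.6158 <-- minimum
d((5, 0), (-20, -6)) = 25.7099
d((5, 0), (-5, 9)) = 13.4536
d((5, 0), (-11, -12)) = 20.0
d((8, 7), (-20, -6)) = 30.8707
d((8, 7), (-5, 9)) = 13.1529
d((8, 7), (-11, -12)) = 26.8701
d((-20, -6), (-5, 9)) = 21.2132
d((-20, -6), (-11, -12)) = 10.8167
d((-5, 9), (-11, -12)) = 21.8403

Closest pair: (5, 0) and (8, 7) with distance 7.6158

The closest pair is (5, 0) and (8, 7) with Euclidean distance 7.6158. For 5 points, brute-force pairwise comparison is shown above. For large n, the divide-and-conquer algorithm (sort by x, recurse on halves, check the dividing strip) achieves O(n log n).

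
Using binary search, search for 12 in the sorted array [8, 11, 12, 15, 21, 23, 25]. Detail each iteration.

Binary search for 12 in [8, 11, 12, 15, 21, 23, 25]:

lo=0, hi=6, mid=3, arr[mid]=15 -> 15 > 12, search left half
lo=0, hi=2, mid=1, arr[mid]=11 -> 11 < 12, search right half
lo=2, hi=2, mid=2, arr[mid]=12 -> Found target at index 2!

Binary search finds 12 at index 2 after 3 comparisons. The search repeatedly halves the search space by comparing with the middle element.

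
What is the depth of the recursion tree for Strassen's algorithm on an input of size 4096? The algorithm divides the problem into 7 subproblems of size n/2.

For divide and conquer with division factor 2:

Problem sizes at each level:
Level 0: 4096
Level 1: 2048
Level 2: 1024
Level 3: 512
Level 4: 256
Level 5: 128
Level 6: 64
Level 7: 32
Level 8: 16
Level 9: 8
Level 10: 4
Level 11: 2
Level 12: 1

The root is level 0 and the size-1 base case is level 12 (the tree spans levels 0 through 12, i.e. 13 levels counting the root), so the depth is the number of divisions: log_2(4096) = 12

The recursion tree depth is log_2(4096) = 12. At each level, the problem size is divided by 2, so it takes 12 divisions to reduce to a base case of size 1. The algorithm makes 7 recursive calls at each level.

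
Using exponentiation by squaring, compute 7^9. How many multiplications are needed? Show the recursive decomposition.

Computing 7^9 by squaring (build up from 7^1; each line after the first costs one multiplication):

7^1 = 7
7^2 = (7^1)^2 = 7^2 = 49
7^4 = (7^2)^2 = 49^2 = 2401
7^8 = (7^4)^2 = 2401^2 = 5764801
7^9 = 7 * 7^8 = 7 * 5764801 = 40353607

Result: 40353607
Multiplications needed: 4 (4 lines after 7^1)

7^9 = 40353607. Using exponentiation by squaring, this requires 4 multiplications. The key idea: if the exponent is even, square the half-power; if odd, multiply by the base once.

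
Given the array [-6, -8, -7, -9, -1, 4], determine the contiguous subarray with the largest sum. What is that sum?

Using Kadane's algorithm on [-6, -8, -7, -9, -1, 4]:

Scanning through the array:
Position 1 (value -8): max_ending_here = -8, max_so_far = -6
Position 2 (value -7): max_ending_here = -7, max_so_far = -6
Position 3 (value -9): max_ending_here = -9, max_so_far = -6
Position 4 (value -1): max_ending_here = -1, max_so_far = -1
Position 5 (value 4): max_ending_here = 4, max_so_far = 4

Maximum subarray: [4]
Maximum sum: 4

The maximum subarray is [4] with sum 4. This subarray runs from index 5 to index 5.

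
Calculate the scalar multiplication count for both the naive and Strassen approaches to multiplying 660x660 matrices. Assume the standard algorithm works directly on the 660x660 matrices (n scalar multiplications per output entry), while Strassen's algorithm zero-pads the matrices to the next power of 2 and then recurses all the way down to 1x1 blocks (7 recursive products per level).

Matrix multiplication for 660x660 matrices:

Strassen's algorithm requires power-of-2 dimensions. Pad 660x660 to 1024x1024 (next power of 2).

Standard algorithm: 660^3 = 287496000 multiplications
Strassen's algorithm: 7^(log2(1024)) = 7^10 = 282475249 multiplications
Savings: 287496000 - 282475249 = 5020751 multiplications

Standard: 287496000 multiplications (660^3). Strassen: 282475249 multiplications (7^10, after padding to 1024x1024). Strassen reduces 8 recursive multiplications to 7 at each level.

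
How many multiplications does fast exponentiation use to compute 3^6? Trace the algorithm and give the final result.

Computing 3^6 by squaring (build up from 3^1; each line after the first costs one multiplication):

3^1 = 3
3^2 = (3^1)^2 = 3^2 = 9
3^3 = 3 * 3^2 = 3 * 9 = 27
3^6 = (3^3)^2 = 27^2 = 729

Result: 729
Multiplications needed: 3 (3 lines after 3^1)

3^6 = 729. Using exponentiation by squaring, this requires 3 multiplications. The key idea: if the exponent is even, square the half-power; if odd, multiply by the base once.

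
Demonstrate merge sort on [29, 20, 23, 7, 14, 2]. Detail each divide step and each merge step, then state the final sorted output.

Merge sort trace:

Split: [29, 20, 23, 7, 14, 2] -> [29, 20, 23] and [7, 14, 2]
  Split: [29, 20, 23] -> [29] and [20, 23]
    Split: [20, 23] -> [20] and [23]
    Merge: [20] + [23] -> [20, 23]
  Merge: [29] + [20, 23] -> [20, 23, 29]
  Split: [7, 14, 2] -> [7] and [14, 2]
    Split: [14, 2] -> [14] and [2]
    Merge: [14] + [2] -> [2, 14]
  Merge: [7] + [2, 14] -> [2, 7, 14]
Merge: [20, 23, 29] + [2, 7, 14] -> [2, 7, 14, 20, 23, 29]

Final sorted array: [2, 7, 14, 20, 23, 29]

The merge sort proceeds by recursively splitting the array and merging sorted halves.
After all merges, the sorted array is [2, 7, 14, 20, 23, 29].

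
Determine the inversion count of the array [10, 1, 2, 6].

Finding inversions in [10, 1, 2, 6]:

(0, 1): arr[0]=10 > arr[1]=1
(0, 2): arr[0]=10 > arr[2]=2
(0, 3): arr[0]=10 > arr[3]=6

Total inversions: 3

The array has 3 inversion(s): (0,1), (0,2), (0,3). Each pair (i,j) satisfies i < j and arr[i] > arr[j].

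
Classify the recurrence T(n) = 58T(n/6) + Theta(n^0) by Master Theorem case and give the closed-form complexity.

Master Theorem for T(n) = 58T(n/6) + O(n^0):

a = 58, b = 6, c = 0
log_b(a) = log_6(58) = 2.2662

Case 1: c = 0 < log_6(58) = 2.2662
T(n) = O(n^(log_6 58))

For T(n) = 58T(n/6) + O(n^0): log_6(58) = 2.2662. This is Case 1 of the Master Theorem (c < log_b(a), work dominated by leaves), giving O(n^(log_6 58)).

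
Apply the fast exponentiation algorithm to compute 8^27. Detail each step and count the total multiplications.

Computing 8^27 by squaring (build up from 8^1; each line after the first costs one multiplication):

8^1 = 8
8^2 = (8^1)^2 = 8^2 = 64
8^3 = 8 * 8^2 = 8 * 64 = 512
8^6 = (8^3)^2 = 512^2 = 262144
8^12 = (8^6)^2 = 262144^2 = 68719476736
8^13 = 8 * 8^12 = 8 * 68719476736 = 549755813888
8^26 = (8^13)^2 = 549755813888^2 = 302231454903657293676544
8^27 = 8 * 8^26 = 8 * 302231454903657293676544 = 2417851639229258349412352

Result: 2417851639229258349412352
Multiplications needed: 7 (7 lines after 8^1)

8^27 = 2417851639229258349412352. Using exponentiation by squaring, this requires 7 multiplications. The key idea: if the exponent is even, square the half-power; if odd, multiply by the base once.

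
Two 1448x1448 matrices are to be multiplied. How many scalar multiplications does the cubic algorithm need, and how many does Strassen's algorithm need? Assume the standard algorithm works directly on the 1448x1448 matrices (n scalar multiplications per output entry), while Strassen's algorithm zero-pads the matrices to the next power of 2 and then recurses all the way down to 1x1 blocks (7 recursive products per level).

Matrix multiplication for 1448x1448 matrices:

Strassen's algorithm requires power-of-2 dimensions. Pad 1448x1448 to 2048x2048 (next power of 2).

Standard algorithm: 1448^3 = 3036027392 multiplications
Strassen's algorithm: 7^(log2(2048)) = 7^11 = 1977326743 multiplications
Savings: 3036027392 - 1977326743 = 1058700649 multiplications

Standard: 3036027392 multiplications (1448^3). Strassen: 1977326743 multiplications (7^11, after padding to 2048x2048). Strassen reduces 8 recursive multiplications to 7 at each level.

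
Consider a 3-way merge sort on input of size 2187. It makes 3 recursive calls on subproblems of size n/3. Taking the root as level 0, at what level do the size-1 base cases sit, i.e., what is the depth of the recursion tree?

For divide and conquer with division factor 3:

Problem sizes at each level:
Level 0: 2187
Level 1: 729
Level 2: 243
Level 3: 81
Level 4: 27
Level 5: 9
Level 6: 3
Level 7: 1

The root is level 0 and the size-1 base case is level 7 (the tree spans levels 0 through 7, i.e. 8 levels counting the root), so the depth is the number of divisions: log_3(2187) = 7

The recursion tree depth is log_3(2187) = 7. At each level, the problem size is divided by 3, so it takes 7 divisions to reduce to a base case of size 1. The algorithm makes 3 recursive calls at each level.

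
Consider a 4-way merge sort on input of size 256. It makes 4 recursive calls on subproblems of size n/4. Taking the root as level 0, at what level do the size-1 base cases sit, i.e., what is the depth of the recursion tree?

For divide and conquer with division factor 4:

Problem sizes at each level:
Level 0: 256
Level 1: 64
Level 2: 16
Level 3: 4
Level 4: 1

The root is level 0 and the size-1 base case is level 4 (the tree spans levels 0 through 4, i.e. 5 levels counting the root), so the depth is the number of divisions: log_4(256) = 4

The recursion tree depth is log_4(256) = 4. At each level, the problem size is divided by 4, so it takes 4 divisions to reduce to a base case of size 1. The algorithm makes 4 recursive calls at each level.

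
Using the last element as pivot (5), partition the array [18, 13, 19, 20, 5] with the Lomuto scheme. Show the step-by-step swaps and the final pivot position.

Lomuto partition with pivot = 5:

Initial array: [18, 13, 19, 20, 5]

arr[0]=18 > 5: no swap
arr[1]=13 > 5: no swap
arr[2]=19 > 5: no swap
arr[3]=20 > 5: no swap

Place pivot at position 0: [5, 13, 19, 20, 18]
Pivot position: 0

After partitioning with pivot 5, the array becomes [5, 13, 19, 20, 18]. The pivot is placed at index 0. All elements to the left of the pivot are <= 5, and all elements to the right are > 5.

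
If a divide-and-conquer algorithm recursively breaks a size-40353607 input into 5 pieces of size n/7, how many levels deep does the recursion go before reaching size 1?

For divide and conquer with division factor 7:

Problem sizes at each level:
Level 0: 40353607
Level 1: 5764801
Level 2: 823543
Level 3: 117649
Level 4: 16807
Level 5: 2401
Level 6: 343
Level 7: 49
Level 8: 7
Level 9: 1

The root is level 0 and the size-1 base case is level 9 (the tree spans levels 0 through 9, i.e. 10 levels counting the root), so the depth is the number of divisions: log_7(40353607) = 9

The recursion tree depth is log_7(40353607) = 9. At each level, the problem size is divided by 7, so it takes 9 divisions to reduce to a base case of size 1. The algorithm makes 5 recursive calls at each level.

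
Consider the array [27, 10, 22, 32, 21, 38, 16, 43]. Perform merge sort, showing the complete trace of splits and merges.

Merge sort trace:

Split: [27, 10, 22, 32, 21, 38, 16, 43] -> [27, 10, 22, 32] and [21, 38, 16, 43]
  Split: [27, 10, 22, 32] -> [27, 10] and [22, 32]
    Split: [27, 10] -> [27] and [10]
    Merge: [27] + [10] -> [10, 27]
    Split: [22, 32] -> [22] and [32]
    Merge: [22] + [32] -> [22, 32]
  Merge: [10, 27] + [22, 32] -> [10, 22, 27, 32]
  Split: [21, 38, 16, 43] -> [21, 38] and [16, 43]
    Split: [21, 38] -> [21] and [38]
    Merge: [21] + [38] -> [21, 38]
    Split: [16, 43] -> [16] and [43]
    Merge: [16] + [43] -> [16, 43]
  Merge: [21, 38] + [16, 43] -> [16, 21, 38, 43]
Merge: [10, 22, 27, 32] + [16, 21, 38, 43] -> [10, 16, 21, 22, 27, 32, 38, 43]

Final sorted array: [10, 16, 21, 22, 27, 32, 38, 43]

The merge sort proceeds by recursively splitting the array and merging sorted halves.
After all merges, the sorted array is [10, 16, 21, 22, 27, 32, 38, 43].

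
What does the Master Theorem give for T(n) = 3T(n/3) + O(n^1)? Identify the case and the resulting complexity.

Master Theorem for T(n) = 3T(n/3) + O(n^1):

a = 3, b = 3, c = 1
log_b(a) = log_3(3) = 1.0000

Case 2: c = 1 = log_3(3) = 1.0000
T(n) = O(n^1 log n) = O(n log n)

For T(n) = 3T(n/3) + O(n^1): log_3(3) = 1.0000. This is Case 2 of the Master Theorem (c = log_b(a), equal work at all levels), giving O(n log n).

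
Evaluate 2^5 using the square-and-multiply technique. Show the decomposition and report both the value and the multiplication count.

Computing 2^5 by squaring (build up from 2^1; each line after the first costs one multiplication):

2^1 = 2
2^2 = (2^1)^2 = 2^2 = 4
2^4 = (2^2)^2 = 4^2 = 16
2^5 = 2 * 2^4 = 2 * 16 = 32

Result: 32
Multiplications needed: 3 (3 lines after 2^1)

2^5 = 32. Using exponentiation by squaring, this requires 3 multiplications. The key idea: if the exponent is even, square the half-power; if odd, multiply by the base once.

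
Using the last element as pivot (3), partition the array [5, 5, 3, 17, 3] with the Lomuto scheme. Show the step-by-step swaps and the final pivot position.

Lomuto partition with pivot = 3:

Initial array: [5, 5, 3, 17, 3]

arr[0]=5 > 3: no swap
arr[1]=5 > 3: no swap
arr[2]=3 <= 3: swap with position 0, array becomes [3, 5, 5, 17, 3]
arr[3]=17 > 3: no swap

Place pivot at position 1: [3, 3, 5, 17, 5]
Pivot position: 1

After partitioning with pivot 3, the array becomes [3, 3, 5, 17, 5]. The pivot is placed at index 1. All elements to the left of the pivot are <= 3, and all elements to the right are > 3.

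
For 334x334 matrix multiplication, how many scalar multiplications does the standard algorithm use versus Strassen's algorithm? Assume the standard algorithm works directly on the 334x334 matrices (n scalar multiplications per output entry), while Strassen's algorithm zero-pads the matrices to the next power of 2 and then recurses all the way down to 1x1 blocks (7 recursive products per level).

Matrix multiplication for 334x334 matrices:

Strassen's algorithm requires power-of-2 dimensions. Pad 334x334 to 512x512 (next power of 2).

Standard algorithm: 334^3 = 37259704 multiplications
Strassen's algorithm: 7^(log2(512)) = 7^9 = 40353607 multiplications
Difference: 37259704 - 40353607 = -3093903 (Strassen uses MORE here due to padding overhead — for small or just-over-power-of-2 n, padding can outweigh the per-level savings)

Standard: 37259704 multiplications (334^3). Strassen: 40353607 multiplications (7^9, after padding to 512x512). Strassen reduces 8 recursive multiplications to 7 at each level.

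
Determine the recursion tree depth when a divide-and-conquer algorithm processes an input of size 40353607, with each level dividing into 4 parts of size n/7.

For divide and conquer with division factor 7:

Problem sizes at each level:
Level 0: 40353607
Level 1: 5764801
Level 2: 823543
Level 3: 117649
Level 4: 16807
Level 5: 2401
Level 6: 343
Level 7: 49
Level 8: 7
Level 9: 1

The root is level 0 and the size-1 base case is level 9 (the tree spans levels 0 through 9, i.e. 10 levels counting the root), so the depth is the number of divisions: log_7(40353607) = 9

The recursion tree depth is log_7(40353607) = 9. At each level, the problem size is divided by 7, so it takes 9 divisions to reduce to a base case of size 1. The algorithm makes 4 recursive calls at each level.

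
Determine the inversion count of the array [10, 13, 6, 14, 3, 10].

Finding inversions in [10, 13, 6, 14, 3, 10]:

(0, 2): arr[0]=10 > arr[2]=6
(0, 4): arr[0]=10 > arr[4]=3
(1, 2): arr[1]=13 > arr[2]=6
(1, 4): arr[1]=13 > arr[4]=3
(1, 5): arr[1]=13 > arr[5]=10
(2, 4): arr[2]=6 > arr[4]=3
(3, 4): arr[3]=14 > arr[4]=3
(3, 5): arr[3]=14 > arr[5]=10

Total inversions: 8

The array has 8 inversion(s): (0,2), (0,4), (1,2), (1,4), (1,5), (2,4), (3,4), (3,5). Each pair (i,j) satisfies i < j and arr[i] > arr[j].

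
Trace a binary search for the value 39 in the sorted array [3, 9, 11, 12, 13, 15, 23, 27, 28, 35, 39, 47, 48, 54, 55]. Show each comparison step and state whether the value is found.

Binary search for 39 in [3, 9, 11, 12, 13, 15, 23, 27, 28, 35, 39, 47, 48, 54, 55]:

lo=0, hi=14, mid=7, arr[mid]=27 -> 27 < 39, search right half
lo=8, hi=14, mid=11, arr[mid]=47 -> 47 > 39, search left half
lo=8, hi=10, mid=9, arr[mid]=35 -> 35 < 39, search right half
lo=10, hi=10, mid=10, arr[mid]=39 -> Found target at index 10!

Binary search finds 39 at index 10 after 4 comparisons. The search repeatedly halves the search space by comparing with the middle element.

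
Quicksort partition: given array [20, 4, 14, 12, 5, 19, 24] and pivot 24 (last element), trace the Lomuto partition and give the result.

Lomuto partition with pivot = 24:

Initial array: [20, 4, 14, 12, 5, 19, 24]

arr[0]=20 <= 24: swap with position 0, array becomes [20, 4, 14, 12, 5, 19, 24]
arr[1]=4 <= 24: swap with position 1, array becomes [20, 4, 14, 12, 5, 19, 24]
arr[2]=14 <= 24: swap with position 2, array becomes [20, 4, 14, 12, 5, 19, 24]
arr[3]=12 <= 24: swap with position 3, array becomes [20, 4, 14, 12, 5, 19, 24]
arr[4]=5 <= 24: swap with position 4, array becomes [20, 4, 14, 12, 5, 19, 24]
arr[5]=19 <= 24: swap with position 5, array becomes [20, 4, 14, 12, 5, 19, 24]

Place pivot at position 6: [20, 4, 14, 12, 5, 19, 24]
Pivot position: 6

After partitioning with pivot 24, the array becomes [20, 4, 14, 12, 5, 19, 24]. The pivot is placed at index 6. All elements to the left of the pivot are <= 24, and all elements to the right are > 24.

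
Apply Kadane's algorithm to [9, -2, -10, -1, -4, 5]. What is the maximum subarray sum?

Using Kadane's algorithm on [9, -2, -10, -1, -4, 5]:

Scanning through the array:
Position 1 (value -2): max_ending_here = 7, max_so_far = 9
Position 2 (value -10): max_ending_here = -3, max_so_far = 9
Position 3 (value -1): max_ending_here = -1, max_so_far = 9
Position 4 (value -4): max_ending_here = -4, max_so_far = 9
Position 5 (value 5): max_ending_here = 5, max_so_far = 9

Maximum subarray: [9]
Maximum sum: 9

The maximum subarray is [9] with sum 9. This subarray runs from index 0 to index 0.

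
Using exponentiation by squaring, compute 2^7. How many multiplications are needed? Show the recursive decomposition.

Computing 2^7 by squaring (build up from 2^1; each line after the first costs one multiplication):

2^1 = 2
2^2 = (2^1)^2 = 2^2 = 4
2^3 = 2 * 2^2 = 2 * 4 = 8
2^6 = (2^3)^2 = 8^2 = 64
2^7 = 2 * 2^6 = 2 * 64 = 128

Result: 128
Multiplications needed: 4 (4 lines after 2^1)

2^7 = 128. Using exponentiation by squaring, this requires 4 multiplications. The key idea: if the exponent is even, square the half-power; if odd, multiply by the base once.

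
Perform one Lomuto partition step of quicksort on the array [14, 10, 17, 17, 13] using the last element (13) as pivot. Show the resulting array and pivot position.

Lomuto partition with pivot = 13:

Initial array: [14, 10, 17, 17, 13]

arr[0]=14 > 13: no swap
arr[1]=10 <= 13: swap with position 0, array becomes [10, 14, 17, 17, 13]
arr[2]=17 > 13: no swap
arr[3]=17 > 13: no swap

Place pivot at position 1: [10, 13, 17, 17, 14]
Pivot position: 1

After partitioning with pivot 13, the array becomes [10, 13, 17, 17, 14]. The pivot is placed at index 1. All elements to the left of the pivot are <= 13, and all elements to the right are > 13.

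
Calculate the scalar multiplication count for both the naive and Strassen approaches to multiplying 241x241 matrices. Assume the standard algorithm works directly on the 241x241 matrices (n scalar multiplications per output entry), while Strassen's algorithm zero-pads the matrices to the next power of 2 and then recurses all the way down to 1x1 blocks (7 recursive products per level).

Matrix multiplication for 241x241 matrices:

Strassen's algorithm requires power-of-2 dimensions. Pad 241x241 to 256x256 (next power of 2).

Standard algorithm: 241^3 = 13997521 multiplications
Strassen's algorithm: 7^(log2(256)) = 7^8 = 5764801 multiplications
Savings: 13997521 - 5764801 = 8232720 multiplications

Standard: 13997521 multiplications (241^3). Strassen: 5764801 multiplications (7^8, after padding to 256x256). Strassen reduces 8 recursive multiplications to 7 at each level.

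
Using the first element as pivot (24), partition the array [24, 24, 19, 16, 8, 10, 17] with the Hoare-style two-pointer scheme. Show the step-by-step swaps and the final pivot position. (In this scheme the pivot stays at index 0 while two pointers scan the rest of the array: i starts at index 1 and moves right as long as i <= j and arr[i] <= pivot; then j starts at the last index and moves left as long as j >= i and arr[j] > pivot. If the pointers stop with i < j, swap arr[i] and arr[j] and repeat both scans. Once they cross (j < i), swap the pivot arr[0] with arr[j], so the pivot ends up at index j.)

Hoare-style two-pointer partition with pivot = 24:

Initial array: [24, 24, 19, 16, 8, 10, 17]

Pointers start at i = 1, j = 6.
i ends at 7, j ends at 6: the pointers have crossed (j < i), so scanning stops.

Swap pivot arr[0] with arr[6] to place pivot at position 6: [17, 24, 19, 16, 8, 10, 24]
Pivot position: 6

After partitioning with pivot 24, the array becomes [17, 24, 19, 16, 8, 10, 24]. The pivot is placed at index 6. All elements to the left of the pivot are <= 24, and all elements to the right are > 24.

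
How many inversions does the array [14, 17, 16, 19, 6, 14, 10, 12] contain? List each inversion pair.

Finding inversions in [14, 17, 16, 19, 6, 14, 10, 12]:

(0, 4): arr[0]=14 > arr[4]=6
(0, 6): arr[0]=14 > arr[6]=10
(0, 7): arr[0]=14 > arr[7]=12
(1, 2): arr[1]=17 > arr[2]=16
(1, 4): arr[1]=17 > arr[4]=6
(1, 5): arr[1]=17 > arr[5]=14
(1, 6): arr[1]=17 > arr[6]=10
(1, 7): arr[1]=17 > arr[7]=12
(2, 4): arr[2]=16 > arr[4]=6
(2, 5): arr[2]=16 > arr[5]=14
(2, 6): arr[2]=16 > arr[6]=10
(2, 7): arr[2]=16 > arr[7]=12
(3, 4): arr[3]=19 > arr[4]=6
(3, 5): arr[3]=19 > arr[5]=14
(3, 6): arr[3]=19 > arr[6]=10
(3, 7): arr[3]=19 > arr[7]=12
(5, 6): arr[5]=14 > arr[6]=10
(5, 7): arr[5]=14 > arr[7]=12

Total inversions: 18

The array has 18 inversion(s): (0,4), (0,6), (0,7), (1,2), (1,4), (1,5), (1,6), (1,7), (2,4), (2,5), (2,6), (2,7), (3,4), (3,5), (3,6), (3,7), (5,6), (5,7). Each pair (i,j) satisfies i < j and arr[i] > arr[j].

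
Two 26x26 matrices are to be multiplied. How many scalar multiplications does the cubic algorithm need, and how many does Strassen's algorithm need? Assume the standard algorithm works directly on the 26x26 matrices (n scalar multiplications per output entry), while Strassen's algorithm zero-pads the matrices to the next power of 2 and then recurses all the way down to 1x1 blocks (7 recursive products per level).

Matrix multiplication for 26x26 matrices:

Strassen's algorithm requires power-of-2 dimensions. Pad 26x26 to 32x32 (next power of 2).

Standard algorithm: 26^3 = 17576 multiplications
Strassen's algorithm: 7^(log2(32)) = 7^5 = 16807 multiplications
Savings: 17576 - 16807 = 769 multiplications

Standard: 17576 multiplications (26^3). Strassen: 16807 multiplications (7^5, after padding to 32x32). Strassen reduces 8 recursive multiplications to 7 at each level.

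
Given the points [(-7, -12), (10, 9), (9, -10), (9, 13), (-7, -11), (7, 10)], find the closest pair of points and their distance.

Computing all pairwise distances among 6 points:

d((-7, -12), (10, 9)) = 27.0185
d((-7, -12), (9, -10)) = 16.1245
d((-7, -12), (9, 13)) = 29.6816
d((-7, -12), (-7, -11)) = 1.0 <-- minimum
d((-7, -12), (7, 10)) = 26.0768
d((10, 9), (9, -10)) = 19.0263
d((10, 9), (9, 13)) = 4.1231
d((10, 9), (-7, -11)) = 26.2488
d((10, 9), (7, 10)) = 3.1623
d((9, -10), (9, 13)) = 23.0
d((9, -10), (-7, -11)) = 16.0312
d((9, -10), (7, 10)) = 20.0998
d((9, 13), (-7, -11)) = 28.8444
d((9, 13), (7, 10)) = 3.6056
d((-7, -11), (7, 10)) = 25.2389

Closest pair: (-7, -12) and (-7, -11) with distance 1.0

The closest pair is (-7, -12) and (-7, -11) with Euclidean distance 1.0. For 6 points, brute-force pairwise comparison is shown above. For large n, the divide-and-conquer algorithm (sort by x, recurse on halves, check the dividing strip) achieves O(n log n).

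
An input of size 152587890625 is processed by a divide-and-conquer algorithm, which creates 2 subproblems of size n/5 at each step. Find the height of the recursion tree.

For divide and conquer with division factor 5:

Problem sizes at each level:
Level 0: 152587890625
Level 1: 30517578125
Level 2: 6103515625
Level 3: 1220703125
Level 4: 244140625
Level 5: 48828125
Level 6: 9765625
Level 7: 1953125
Level 8: 390625
Level 9: 78125
Level 10: 15625
Level 11: 3125
Level 12: 625
Level 13: 125
Level 14: 25
Level 15: 5
Level 16: 1

The root is level 0 and the size-1 base case is level 16 (the tree spans levels 0 through 16, i.e. 17 levels counting the root), so the depth is the number of divisions: log_5(152587890625) = 16

The recursion tree depth is log_5(152587890625) = 16. At each level, the problem size is divided by 5, so it takes 16 divisions to reduce to a base case of size 1. The algorithm makes 2 recursive calls at each level.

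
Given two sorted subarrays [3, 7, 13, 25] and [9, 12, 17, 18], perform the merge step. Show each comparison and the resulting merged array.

Merging process:

Compare 3 vs 9: take 3 from left. Merged: [3]
Compare 7 vs 9: take 7 from left. Merged: [3, 7]
Compare 13 vs 9: take 9 from right. Merged: [3, 7, 9]
Compare 13 vs 12: take 12 from right. Merged: [3, 7, 9, 12]
Compare 13 vs 17: take 13 from left. Merged: [3, 7, 9, 12, 13]
Compare 25 vs 17: take 17 from right. Merged: [3, 7, 9, 12, 13, 17]
Compare 25 vs 18: take 18 from right. Merged: [3, 7, 9, 12, 13, 17, 18]
Append remaining from left: [25]. Merged: [3, 7, 9, 12, 13, 17, 18, 25]

Final merged array: [3, 7, 9, 12, 13, 17, 18, 25]
Total comparisons: 7

The merged array is [3, 7, 9, 12, 13, 17, 18, 25], requiring 7 comparisons. The merge step runs in O(n) time where n is the total number of elements.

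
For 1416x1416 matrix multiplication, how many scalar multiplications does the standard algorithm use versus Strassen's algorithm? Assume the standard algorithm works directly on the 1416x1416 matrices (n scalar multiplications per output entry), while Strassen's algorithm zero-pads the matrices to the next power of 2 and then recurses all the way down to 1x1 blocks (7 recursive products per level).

Matrix multiplication for 1416x1416 matrices:

Strassen's algorithm requires power-of-2 dimensions. Pad 1416x1416 to 2048x2048 (next power of 2).

Standard algorithm: 1416^3 = 2839159296 multiplications
Strassen's algorithm: 7^(log2(2048)) = 7^11 = 1977326743 multiplications
Savings: 2839159296 - 1977326743 = 861832553 multiplications

Standard: 2839159296 multiplications (1416^3). Strassen: 1977326743 multiplications (7^11, after padding to 2048x2048). Strassen reduces 8 recursive multiplications to 7 at each level.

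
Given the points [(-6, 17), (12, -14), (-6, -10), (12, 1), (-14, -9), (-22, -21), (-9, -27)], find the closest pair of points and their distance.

Computing all pairwise distances among 7 points:

d((-6, 17), (12, -14)) = 35.8469
d((-6, 17), (-6, -10)) = 27.0
d((-6, 17), (12, 1)) = 24.0832
d((-6, 17), (-14, -9)) = 27.2029
d((-6, 17), (-22, -21)) = 41.2311
d((-6, 17), (-9, -27)) = 44.1022
d((12, -14), (-6, -10)) = 18.4391
d((12, -14), (12, 1)) = 15.0
d((12, -14), (-14, -9)) = 26.4764
d((12, -14), (-22, -21)) = 34.7131
d((12, -14), (-9, -27)) = 24.6982
d((-6, -10), (12, 1)) = 21.095
d((-6, -10), (-14, -9)) = 8.0623 <-- minimum
d((-6, -10), (-22, -21)) = 19.4165
d((-6, -10), (-9, -27)) = 17.2627
d((12, 1), (-14, -9)) = 27.8568
d((12, 1), (-22, -21)) = 40.4969
d((12, 1), (-9, -27)) = 35.0
d((-14, -9), (-22, -21)) = 14.4222
d((-14, -9), (-9, -27)) = 18.6815
d((-22, -21), (-9, -27)) = 14.3178

Closest pair: (-6, -10) and (-14, -9) with distance 8.0623

The closest pair is (-6, -10) and (-14, -9) with Euclidean distance 8.0623. For 7 points, brute-force pairwise comparison is shown above. For large n, the divide-and-conquer algorithm (sort by x, recurse on halves, check the dividing strip) achieves O(n log n).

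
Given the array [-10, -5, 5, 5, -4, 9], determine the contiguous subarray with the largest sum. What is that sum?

Using Kadane's algorithm on [-10, -5, 5, 5, -4, 9]:

Scanning through the array:
Position 1 (value -5): max_ending_here = -5, max_so_far = -5
Position 2 (value 5): max_ending_here = 5, max_so_far = 5
Position 3 (value 5): max_ending_here = 10, max_so_far = 10
Position 4 (value -4): max_ending_here = 6, max_so_far = 10
Position 5 (value 9): max_ending_here = 15, max_so_far = 15

Maximum subarray: [5, 5, -4, 9]
Maximum sum: 15

The maximum subarray is [5, 5, -4, 9] with sum 15. This subarray runs from index 2 to index 5.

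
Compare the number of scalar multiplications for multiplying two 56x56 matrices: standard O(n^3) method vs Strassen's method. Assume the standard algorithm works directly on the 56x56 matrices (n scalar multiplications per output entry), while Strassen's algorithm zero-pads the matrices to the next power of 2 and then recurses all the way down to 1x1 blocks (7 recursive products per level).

Matrix multiplication for 56x56 matrices:

Strassen's algorithm requires power-of-2 dimensions. Pad 56x56 to 64x64 (next power of 2).

Standard algorithm: 56^3 = 175616 multiplications
Strassen's algorithm: 7^(log2(64)) = 7^6 = 117649 multiplications
Savings: 175616 - 117649 = 57967 multiplications

Standard: 175616 multiplications (56^3). Strassen: 117649 multiplications (7^6, after padding to 64x64). Strassen reduces 8 recursive multiplications to 7 at each level.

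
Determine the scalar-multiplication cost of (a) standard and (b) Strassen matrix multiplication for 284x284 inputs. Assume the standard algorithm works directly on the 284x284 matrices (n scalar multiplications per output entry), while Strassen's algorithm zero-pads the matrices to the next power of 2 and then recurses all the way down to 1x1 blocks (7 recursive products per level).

Matrix multiplication for 284x284 matrices:

Strassen's algorithm requires power-of-2 dimensions. Pad 284x284 to 512x512 (next power of 2).

Standard algorithm: 284^3 = 22906304 multiplications
Strassen's algorithm: 7^(log2(512)) = 7^9 = 40353607 multiplications
Difference: 22906304 - 40353607 = -17447303 (Strassen uses MORE here due to padding overhead — for small or just-over-power-of-2 n, padding can outweigh the per-level savings)

Standard: 22906304 multiplications (284^3). Strassen: 40353607 multiplications (7^9, after padding to 512x512). Strassen reduces 8 recursive multiplications to 7 at each level.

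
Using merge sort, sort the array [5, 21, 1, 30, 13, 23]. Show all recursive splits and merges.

Merge sort trace:

Split: [5, 21, 1, 30, 13, 23] -> [5, 21, 1] and [30, 13, 23]
  Split: [5, 21, 1] -> [5] and [21, 1]
    Split: [21, 1] -> [21] and [1]
    Merge: [21] + [1] -> [1, 21]
  Merge: [5] + [1, 21] -> [1, 5, 21]
  Split: [30, 13, 23] -> [30] and [13, 23]
    Split: [13, 23] -> [13] and [23]
    Merge: [13] + [23] -> [13, 23]
  Merge: [30] + [13, 23] -> [13, 23, 30]
Merge: [1, 5, 21] + [13, 23, 30] -> [1, 5, 13, 21, 23, 30]

Final sorted array: [1, 5, 13, 21, 23, 30]

The merge sort proceeds by recursively splitting the array and merging sorted halves.
After all merges, the sorted array is [1, 5, 13, 21, 23, 30].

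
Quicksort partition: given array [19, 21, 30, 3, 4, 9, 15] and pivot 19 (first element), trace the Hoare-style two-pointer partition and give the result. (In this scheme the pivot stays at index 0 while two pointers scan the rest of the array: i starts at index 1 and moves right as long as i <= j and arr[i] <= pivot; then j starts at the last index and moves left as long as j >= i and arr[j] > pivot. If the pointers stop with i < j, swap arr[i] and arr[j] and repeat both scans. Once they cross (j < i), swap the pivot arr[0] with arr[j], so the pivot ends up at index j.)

Hoare-style two-pointer partition with pivot = 19:

Initial array: [19, 21, 30, 3, 4, 9, 15]

Pointers start at i = 1, j = 6.
i stops at index 1 (arr[1]=21 > 19), j stops at index 6 (arr[6]=15 <= 19): swap arr[1] and arr[6], array becomes [19, 15, 30, 3, 4, 9, 21]
i stops at index 2 (arr[2]=30 > 19), j stops at index 5 (arr[5]=9 <= 19): swap arr[2] and arr[5], array becomes [19, 15, 9, 3, 4, 30, 21]
i ends at 5, j ends at 4: the pointers have crossed (j < i), so scanning stops.

Swap pivot arr[0] with arr[4] to place pivot at position 4: [4, 15, 9, 3, 19, 30, 21]
Pivot position: 4

After partitioning with pivot 19, the array becomes [4, 15, 9, 3, 19, 30, 21]. The pivot is placed at index 4. All elements to the left of the pivot are <= 19, and all elements to the right are > 19.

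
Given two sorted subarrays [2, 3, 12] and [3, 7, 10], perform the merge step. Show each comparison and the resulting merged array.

Merging process:

Compare 2 vs 3: take 2 from left. Merged: [2]
Compare 3 vs 3: take 3 from left. Merged: [2, 3]
Compare 12 vs 3: take 3 from right. Merged: [2, 3, 3]
Compare 12 vs 7: take 7 from right. Merged: [2, 3, 3, 7]
Compare 12 vs 10: take 10 from right. Merged: [2, 3, 3, 7, 10]
Append remaining from left: [12]. Merged: [2, 3, 3, 7, 10, 12]

Final merged array: [2, 3, 3, 7, 10, 12]
Total comparisons: 5

The merged array is [2, 3, 3, 7, 10, 12], requiring 5 comparisons. The merge step runs in O(n) time where n is the total number of elements.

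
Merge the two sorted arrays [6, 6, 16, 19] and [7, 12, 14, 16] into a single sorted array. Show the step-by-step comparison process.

Merging process:

Compare 6 vs 7: take 6 from left. Merged: [6]
Compare 6 vs 7: take 6 from left. Merged: [6, 6]
Compare 16 vs 7: take 7 from right. Merged: [6, 6, 7]
Compare 16 vs 12: take 12 from right. Merged: [6, 6, 7, 12]
Compare 16 vs 14: take 14 from right. Merged: [6, 6, 7, 12, 14]
Compare 16 vs 16: take 16 from left. Merged: [6, 6, 7, 12, 14, 16]
Compare 19 vs 16: take 16 from right. Merged: [6, 6, 7, 12, 14, 16, 16]
Append remaining from left: [19]. Merged: [6, 6, 7, 12, 14, 16, 16, 19]

Final merged array: [6, 6, 7, 12, 14, 16, 16, 19]
Total comparisons: 7

The merged array is [6, 6, 7, 12, 14, 16, 16, 19], requiring 7 comparisons. The merge step runs in O(n) time where n is the total number of elements.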